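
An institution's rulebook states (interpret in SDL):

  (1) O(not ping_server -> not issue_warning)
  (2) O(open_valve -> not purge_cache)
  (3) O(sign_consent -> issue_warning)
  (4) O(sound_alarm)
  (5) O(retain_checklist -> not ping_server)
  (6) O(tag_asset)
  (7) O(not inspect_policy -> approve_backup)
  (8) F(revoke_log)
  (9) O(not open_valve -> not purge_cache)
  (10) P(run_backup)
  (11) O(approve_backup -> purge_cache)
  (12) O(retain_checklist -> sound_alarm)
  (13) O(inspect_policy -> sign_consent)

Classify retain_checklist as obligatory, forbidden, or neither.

Premises 2 and 9 are O(open_valve -> not purge_cache) and O(not open_valve -> not purge_cache); every ideal world satisfies open_valve or not open_valve, so in either case not purge_cache holds — hence O(not purge_cache).
Premise 11, O(approve_backup -> purge_cache), contraposes to O(not purge_cache -> not approve_backup); with O(not purge_cache) we get O(not approve_backup).
Premise 7, O(not inspect_policy -> approve_backup), contraposes to O(not approve_backup -> inspect_policy); with O(not approve_backup) we get O(inspect_policy).
With premise 13, O(inspect_policy -> sign_consent), the K-axiom yields O(sign_consent).
Applying K to premise 3 (O(sign_consent -> issue_warning)) and O(sign_consent) yields O(issue_warning).
Premise 1 is O(not ping_server -> not issue_warning); contrapositively O(issue_warning -> ping_server). Since O(issue_warning) holds, K gives O(ping_server).
Premise 5 is O(retain_checklist -> not ping_server); contrapositively O(ping_server -> not retain_checklist). Since O(ping_server) holds, K gives O(not retain_checklist).
Premises 4, 6, 8, 10, 12 do not contribute to this derivation.
Thus O(not retain_checklist), which is F(retain_checklist): retain_checklist is forbidden.

Forbidden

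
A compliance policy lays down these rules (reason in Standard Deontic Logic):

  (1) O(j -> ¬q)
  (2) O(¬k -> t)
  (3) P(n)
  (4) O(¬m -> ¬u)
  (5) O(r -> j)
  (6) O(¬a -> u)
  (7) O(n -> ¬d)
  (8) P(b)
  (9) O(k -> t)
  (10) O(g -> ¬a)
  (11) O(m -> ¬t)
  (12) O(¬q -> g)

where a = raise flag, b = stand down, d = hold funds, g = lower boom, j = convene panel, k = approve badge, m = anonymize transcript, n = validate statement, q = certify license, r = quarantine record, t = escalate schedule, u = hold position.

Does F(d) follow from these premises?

Premise 7 is O(n -> ¬d), but O(n) is not derivable from the premises (the permission P(n) asserts only ¬O(¬n), not O(n)), so it does not yield O(¬d).
No other premise forces O(¬d). An ideal world satisfying every premise can still have d true, so F(d) is not derivable.

No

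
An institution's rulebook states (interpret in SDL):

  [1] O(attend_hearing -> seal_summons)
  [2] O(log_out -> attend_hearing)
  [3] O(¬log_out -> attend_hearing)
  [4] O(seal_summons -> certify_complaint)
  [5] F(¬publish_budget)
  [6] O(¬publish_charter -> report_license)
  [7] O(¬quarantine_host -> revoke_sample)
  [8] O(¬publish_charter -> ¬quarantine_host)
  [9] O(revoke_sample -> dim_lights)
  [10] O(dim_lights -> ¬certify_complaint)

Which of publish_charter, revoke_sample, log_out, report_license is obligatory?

By case analysis on log_out: premise 2 gives O(log_out -> attend_hearing) and premise 3 gives O(¬log_out -> attend_hearing), so O(attend_hearing) either way.
Applying K to premise 1 (O(attend_hearing -> seal_summons)) and O(attend_hearing) yields O(seal_summons).
With premise 4, O(seal_summons -> certify_complaint), the K-axiom yields O(certify_complaint).
Premise 10, O(dim_lights -> ¬certify_complaint), contraposes to O(certify_complaint -> ¬dim_lights); with O(certify_complaint) we get O(¬dim_lights).
Premise 9, O(revoke_sample -> dim_lights), contraposes to O(¬dim_lights -> ¬revoke_sample); with O(¬dim_lights) we get O(¬revoke_sample).
The contrapositive of premise 7 (O(¬quarantine_host -> revoke_sample)) is O(¬revoke_sample -> quarantine_host), and O(¬revoke_sample) is already established, so O(quarantine_host).
The contrapositive of premise 8 (O(¬publish_charter -> ¬quarantine_host)) is O(quarantine_host -> publish_charter), and O(quarantine_host) is already established, so O(publish_charter).
So O(publish_charter) holds — publish_charter is obligatory. None of the other listed options is made obligatory by any chain of premises.

publish_charter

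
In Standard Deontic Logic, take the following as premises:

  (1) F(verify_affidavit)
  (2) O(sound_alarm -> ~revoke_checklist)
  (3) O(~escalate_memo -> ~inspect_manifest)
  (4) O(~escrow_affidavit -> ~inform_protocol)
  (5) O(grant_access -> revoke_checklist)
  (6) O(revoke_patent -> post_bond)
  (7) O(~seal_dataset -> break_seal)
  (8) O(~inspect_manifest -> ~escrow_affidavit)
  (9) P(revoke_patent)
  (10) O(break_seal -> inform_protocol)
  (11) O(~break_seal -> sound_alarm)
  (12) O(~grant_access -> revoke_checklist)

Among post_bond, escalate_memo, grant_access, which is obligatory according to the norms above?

escalate_memo

Premises 12 and 5 are O(~grant_access -> revoke_checklist) and O(grant_access -> revoke_checklist); every ideal world satisfies ~grant_access or grant_access, so in either case revoke_checklist holds — hence O(revoke_checklist).
The contrapositive of premise 2 (O(sound_alarm -> ~revoke_checklist)) is O(revoke_checklist -> ~sound_alarm), and O(revoke_checklist) is already established, so O(~sound_alarm).
The contrapositive of premise 11 (O(~break_seal -> sound_alarm)) is O(~sound_alarm -> break_seal), and O(~sound_alarm) is already established, so O(break_seal).
Premise 10 is O(break_seal -> inform_protocol); since O(break_seal), deontic closure gives O(inform_protocol).
The contrapositive of premise 4 (O(~escrow_affidavit -> ~inform_protocol)) is O(inform_protocol -> escrow_affidavit), and O(inform_protocol) is already established, so O(escrow_affidavit).
Premise 8, O(~inspect_manifest -> ~escrow_affidavit), contraposes to O(escrow_affidavit -> inspect_manifest); with O(escrow_affidavit) we get O(inspect_manifest).
The contrapositive of premise 3 (O(~escalate_memo -> ~inspect_manifest)) is O(inspect_manifest -> escalate_memo), and O(inspect_manifest) is already established, so O(escalate_memo).
So O(escalate_memo) holds — escalate_memo is obligatory. None of the other listed options is made obligatory by any chain of premises.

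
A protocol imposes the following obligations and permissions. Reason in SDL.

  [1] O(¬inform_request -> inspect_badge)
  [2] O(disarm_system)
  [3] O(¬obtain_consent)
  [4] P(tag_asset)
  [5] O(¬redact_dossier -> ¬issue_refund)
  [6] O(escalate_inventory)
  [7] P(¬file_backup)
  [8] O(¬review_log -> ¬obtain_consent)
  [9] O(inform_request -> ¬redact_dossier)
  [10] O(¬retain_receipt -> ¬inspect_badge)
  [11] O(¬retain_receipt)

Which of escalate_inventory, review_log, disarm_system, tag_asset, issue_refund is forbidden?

issue_refund

Premise 11 gives O(¬retain_receipt).
With premise 10, O(¬retain_receipt -> ¬inspect_badge), the K-axiom yields O(¬inspect_badge).
The contrapositive of premise 1 (O(¬inform_request -> inspect_badge)) is O(¬inspect_badge -> inform_request), and O(¬inspect_badge) is already established, so O(inform_request).
From O(inform_request) and premise 9, O(inform_request -> ¬redact_dossier), we obtain O(¬redact_dossier).
From O(¬redact_dossier) and premise 5, O(¬redact_dossier -> ¬issue_refund), we obtain O(¬issue_refund).
So O(¬issue_refund) holds, i.e. issue_refund is forbidden. None of the other listed options is forbidden under the premises.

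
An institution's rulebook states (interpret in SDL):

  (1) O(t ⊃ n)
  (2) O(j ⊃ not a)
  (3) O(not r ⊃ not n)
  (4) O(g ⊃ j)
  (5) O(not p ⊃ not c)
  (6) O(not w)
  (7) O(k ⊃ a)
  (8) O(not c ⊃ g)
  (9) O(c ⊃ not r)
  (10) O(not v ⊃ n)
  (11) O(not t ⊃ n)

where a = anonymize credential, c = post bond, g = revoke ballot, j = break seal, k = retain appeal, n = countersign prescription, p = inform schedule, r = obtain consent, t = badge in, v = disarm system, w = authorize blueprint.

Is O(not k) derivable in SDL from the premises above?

Premises 1 and 11 are O(t ⊃ n) and O(not t ⊃ n); every ideal world satisfies t or not t, so in either case n holds — hence O(n).
Premise 3 is O(not r ⊃ not n); contrapositively O(n ⊃ r). Since O(n) holds, K gives O(r).
The contrapositive of premise 9 (O(c ⊃ not r)) is O(r ⊃ not c), and O(r) is already established, so O(not c).
Applying K to premise 8 (O(not c ⊃ g)) and O(not c) yields O(g).
Premise 4 is O(g ⊃ j); since O(g), deontic closure gives O(j).
From O(j) and premise 2, O(j ⊃ not a), we obtain O(not a).
Premise 7, O(k ⊃ a), contraposes to O(not a ⊃ not k); with O(not a) we get O(not k).
Premises 5, 6, 10 do not contribute to this derivation.
So O(not k) follows.

Yes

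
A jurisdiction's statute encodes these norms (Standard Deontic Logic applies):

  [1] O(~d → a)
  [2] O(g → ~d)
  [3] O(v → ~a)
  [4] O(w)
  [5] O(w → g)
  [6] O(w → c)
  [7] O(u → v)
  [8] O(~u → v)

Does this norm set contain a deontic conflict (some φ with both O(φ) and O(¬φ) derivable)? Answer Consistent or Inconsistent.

By case analysis on ~u: premise 8 gives O(~u → v) and premise 7 gives O(u → v), so O(v) either way.
Applying K to premise 3 (O(v → ~a)) and O(v) yields O(~a).
Premise 1 is O(~d → a); contrapositively O(~a → d). Since O(~a) holds, K gives O(d).
Premise 2 is O(g → ~d); contrapositively O(d → ~g). Since O(d) holds, K gives O(~g).
Premise 5, O(w → g), contraposes to O(~g → ~w); with O(~g) we get O(~w).
Yet premise 4 states O(w).
We now have both O(~w) and O(w) — w is simultaneously obligatory and forbidden, violating the D-axiom.

Inconsistent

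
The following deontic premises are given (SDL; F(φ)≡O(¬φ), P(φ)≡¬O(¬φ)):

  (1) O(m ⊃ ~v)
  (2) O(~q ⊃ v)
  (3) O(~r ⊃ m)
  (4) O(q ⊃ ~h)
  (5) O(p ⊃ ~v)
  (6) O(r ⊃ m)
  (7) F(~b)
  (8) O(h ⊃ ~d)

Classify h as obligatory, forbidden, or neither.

By case analysis on r: premise 6 gives O(r ⊃ m) and premise 3 gives O(~r ⊃ m), so O(m) either way.
From O(m) and premise 1, O(m ⊃ ~v), we obtain O(~v).
Premise 2 is O(~q ⊃ v); contrapositively O(~v ⊃ q). Since O(~v) holds, K gives O(q).
Applying K to premise 4 (O(q ⊃ ~h)) and O(q) yields O(~h).
Premises 5, 7, 8 do not contribute to this derivation.
Thus O(~h), which is F(h): h is forbidden.

Forbidden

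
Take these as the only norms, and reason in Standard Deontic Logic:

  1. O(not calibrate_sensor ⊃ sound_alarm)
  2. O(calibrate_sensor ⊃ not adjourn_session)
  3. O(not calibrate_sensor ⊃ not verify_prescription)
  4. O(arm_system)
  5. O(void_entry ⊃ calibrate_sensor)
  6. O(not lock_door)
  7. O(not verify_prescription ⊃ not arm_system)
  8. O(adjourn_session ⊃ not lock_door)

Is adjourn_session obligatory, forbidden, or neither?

Premise 4 states O(arm_system) outright.
Premise 7, O(not verify_prescription ⊃ not arm_system), contraposes to O(arm_system ⊃ verify_prescription); with O(arm_system) we get O(verify_prescription).
Premise 3, O(not calibrate_sensor ⊃ not verify_prescription), contraposes to O(verify_prescription ⊃ calibrate_sensor); with O(verify_prescription) we get O(calibrate_sensor).
Premise 2 is O(calibrate_sensor ⊃ not adjourn_session); since O(calibrate_sensor), deontic closure gives O(not adjourn_session).
Premises 1, 5, 6, 8 do not contribute to this derivation.
Thus O(not adjourn_session), which is F(adjourn_session): adjourn_session is forbidden.

Forbidden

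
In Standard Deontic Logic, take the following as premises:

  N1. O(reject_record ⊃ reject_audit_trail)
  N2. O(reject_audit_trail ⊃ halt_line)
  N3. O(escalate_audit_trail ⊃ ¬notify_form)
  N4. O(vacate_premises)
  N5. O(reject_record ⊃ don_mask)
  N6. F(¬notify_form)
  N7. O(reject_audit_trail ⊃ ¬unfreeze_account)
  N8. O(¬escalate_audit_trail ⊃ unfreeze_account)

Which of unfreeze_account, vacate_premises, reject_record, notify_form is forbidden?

F(¬notify_form) at premise 6 means O(notify_form).
The contrapositive of premise 3 (O(escalate_audit_trail ⊃ ¬notify_form)) is O(notify_form ⊃ ¬escalate_audit_trail), and O(notify_form) is already established, so O(¬escalate_audit_trail).
Premise 8 is O(¬escalate_audit_trail ⊃ unfreeze_account); since O(¬escalate_audit_trail), deontic closure gives O(unfreeze_account).
The contrapositive of premise 7 (O(reject_audit_trail ⊃ ¬unfreeze_account)) is O(unfreeze_account ⊃ ¬reject_audit_trail), and O(unfreeze_account) is already established, so O(¬reject_audit_trail).
Premise 1, O(reject_record ⊃ reject_audit_trail), contraposes to O(¬reject_audit_trail ⊃ ¬reject_record); with O(¬reject_audit_trail) we get O(¬reject_record).
So O(¬reject_record) holds, i.e. reject_record is forbidden. None of the other listed options is forbidden under the premises.

reject_record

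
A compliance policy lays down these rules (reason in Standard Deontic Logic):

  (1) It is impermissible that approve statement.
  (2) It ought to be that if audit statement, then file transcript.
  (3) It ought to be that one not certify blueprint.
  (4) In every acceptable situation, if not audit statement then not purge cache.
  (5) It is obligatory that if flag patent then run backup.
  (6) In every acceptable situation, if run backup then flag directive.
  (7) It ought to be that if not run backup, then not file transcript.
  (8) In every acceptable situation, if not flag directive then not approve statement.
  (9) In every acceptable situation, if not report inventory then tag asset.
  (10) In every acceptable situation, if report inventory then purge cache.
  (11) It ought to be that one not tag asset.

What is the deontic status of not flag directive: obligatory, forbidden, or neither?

From premise 11 we have O(¬tag_asset).
The contrapositive of premise 9 (O(¬report_inventory → tag_asset)) is O(¬tag_asset → report_inventory), and O(¬tag_asset) is already established, so O(report_inventory).
With premise 10, O(report_inventory → purge_cache), the K-axiom yields O(purge_cache).
Premise 4 is O(¬audit_statement → ¬purge_cache); contrapositively O(purge_cache → audit_statement). Since O(purge_cache) holds, K gives O(audit_statement).
Applying K to premise 2 (O(audit_statement → file_transcript)) and O(audit_statement) yields O(file_transcript).
Premise 7 is O(¬run_backup → ¬file_transcript); contrapositively O(file_transcript → run_backup). Since O(file_transcript) holds, K gives O(run_backup).
Premise 6 is O(run_backup → flag_directive); since O(run_backup), deontic closure gives O(flag_directive).
Premises 1, 3, 5, 8 do not contribute to this derivation.
Thus O(flag_directive), which is F(¬flag_directive): ¬flag_directive is forbidden.

Forbidden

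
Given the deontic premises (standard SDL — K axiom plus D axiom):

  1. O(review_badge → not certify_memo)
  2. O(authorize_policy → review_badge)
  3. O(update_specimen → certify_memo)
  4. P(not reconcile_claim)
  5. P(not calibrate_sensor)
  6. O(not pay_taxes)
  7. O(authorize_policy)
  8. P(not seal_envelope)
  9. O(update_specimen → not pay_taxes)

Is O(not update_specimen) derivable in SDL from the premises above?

From premise 7 we have O(authorize_policy).
From O(authorize_policy) and premise 2, O(authorize_policy → review_badge), we obtain O(review_badge).
Premise 1 is O(review_badge → not certify_memo); since O(review_badge), deontic closure gives O(not certify_memo).
The contrapositive of premise 3 (O(update_specimen → certify_memo)) is O(not certify_memo → not update_specimen), and O(not certify_memo) is already established, so O(not update_specimen).
Premises 4, 5, 6, 8, 9 do not contribute to this derivation.
So O(not update_specimen) follows.

Yes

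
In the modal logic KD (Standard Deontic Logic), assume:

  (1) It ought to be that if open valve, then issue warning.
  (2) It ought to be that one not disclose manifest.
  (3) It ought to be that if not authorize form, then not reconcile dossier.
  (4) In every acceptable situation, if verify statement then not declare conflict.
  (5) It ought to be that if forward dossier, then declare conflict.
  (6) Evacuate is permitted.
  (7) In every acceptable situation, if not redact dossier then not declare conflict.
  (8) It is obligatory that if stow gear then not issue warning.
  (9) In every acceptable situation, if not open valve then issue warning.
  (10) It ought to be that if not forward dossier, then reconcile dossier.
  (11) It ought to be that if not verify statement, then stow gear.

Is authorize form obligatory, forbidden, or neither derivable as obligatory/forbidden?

Premises 1 and 9 cover both cases: O(open_valve → issue_warning) and O(¬open_valve → issue_warning). Since open_valve ∨ ¬open_valve is a tautology, O(issue_warning) follows.
The contrapositive of premise 8 (O(stow_gear → ¬issue_warning)) is O(issue_warning → ¬stow_gear), and O(issue_warning) is already established, so O(¬stow_gear).
The contrapositive of premise 11 (O(¬verify_statement → stow_gear)) is O(¬stow_gear → verify_statement), and O(¬stow_gear) is already established, so O(verify_statement).
From O(verify_statement) and premise 4, O(verify_statement → ¬declare_conflict), we obtain O(¬declare_conflict).
The contrapositive of premise 5 (O(forward_dossier → declare_conflict)) is O(¬declare_conflict → ¬forward_dossier), and O(¬declare_conflict) is already established, so O(¬forward_dossier).
Premise 10 is O(¬forward_dossier → reconcile_dossier); since O(¬forward_dossier), deontic closure gives O(reconcile_dossier).
Premise 3, O(¬authorize_form → ¬reconcile_dossier), contraposes to O(reconcile_dossier → authorize_form); with O(reconcile_dossier) we get O(authorize_form).
Premises 2, 6, 7 do not contribute to this derivation.
Hence authorize_form is obligatory.

Obligatory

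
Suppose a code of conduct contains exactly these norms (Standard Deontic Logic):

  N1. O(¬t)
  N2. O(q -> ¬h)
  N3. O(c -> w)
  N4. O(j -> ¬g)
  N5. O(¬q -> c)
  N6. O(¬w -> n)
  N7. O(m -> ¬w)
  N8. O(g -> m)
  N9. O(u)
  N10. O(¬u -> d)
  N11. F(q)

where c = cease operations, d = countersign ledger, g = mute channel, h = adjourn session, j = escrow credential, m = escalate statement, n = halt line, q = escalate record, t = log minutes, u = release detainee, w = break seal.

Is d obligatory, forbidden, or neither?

Premise 10 is O(¬u -> d), but O(¬u) is not derivable from the premises, so it does not yield O(d).
No premise or chain of K-axiom applications forces O(d), and none forces O(¬d). So d is neither obligatory nor forbidden under these norms.

Neither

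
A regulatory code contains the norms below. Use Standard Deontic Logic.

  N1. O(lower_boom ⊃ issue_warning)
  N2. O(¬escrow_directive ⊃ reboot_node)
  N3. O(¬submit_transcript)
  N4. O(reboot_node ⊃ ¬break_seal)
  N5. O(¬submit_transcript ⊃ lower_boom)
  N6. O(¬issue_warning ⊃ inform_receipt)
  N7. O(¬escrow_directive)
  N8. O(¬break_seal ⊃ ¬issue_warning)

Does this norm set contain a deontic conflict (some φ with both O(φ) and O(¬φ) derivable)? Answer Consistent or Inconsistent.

Premise 3 states O(¬submit_transcript) outright.
From O(¬submit_transcript) and premise 5, O(¬submit_transcript ⊃ lower_boom), we obtain O(lower_boom).
Premise 1 is O(lower_boom ⊃ issue_warning); since O(lower_boom), deontic closure gives O(issue_warning).
The contrapositive of premise 8 (O(¬break_seal ⊃ ¬issue_warning)) is O(issue_warning ⊃ break_seal), and O(issue_warning) is already established, so O(break_seal).
Premise 4 is O(reboot_node ⊃ ¬break_seal); contrapositively O(break_seal ⊃ ¬reboot_node). Since O(break_seal) holds, K gives O(¬reboot_node).
Premise 2, O(¬escrow_directive ⊃ reboot_node), contraposes to O(¬reboot_node ⊃ escrow_directive); with O(¬reboot_node) we get O(escrow_directive).
But premise 7 directly asserts O(¬escrow_directive).
We now have both O(escrow_directive) and O(¬escrow_directive) — escrow_directive is simultaneously obligatory and forbidden, violating the D-axiom.

Inconsistent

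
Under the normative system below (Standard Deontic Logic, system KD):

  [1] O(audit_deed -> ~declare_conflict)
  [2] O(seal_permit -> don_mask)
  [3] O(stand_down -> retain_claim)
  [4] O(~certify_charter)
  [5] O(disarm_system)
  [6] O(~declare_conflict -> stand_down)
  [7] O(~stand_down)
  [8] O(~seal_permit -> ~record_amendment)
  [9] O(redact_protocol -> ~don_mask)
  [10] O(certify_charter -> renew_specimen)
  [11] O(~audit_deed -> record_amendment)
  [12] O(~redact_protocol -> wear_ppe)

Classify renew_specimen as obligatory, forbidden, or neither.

Neither

Premise 10 is O(certify_charter -> renew_specimen), but O(certify_charter) is not derivable from the premises, so it does not yield O(renew_specimen).
No premise or chain of K-axiom applications forces O(renew_specimen), and none forces O(~renew_specimen). So renew_specimen is neither obligatory nor forbidden under these norms.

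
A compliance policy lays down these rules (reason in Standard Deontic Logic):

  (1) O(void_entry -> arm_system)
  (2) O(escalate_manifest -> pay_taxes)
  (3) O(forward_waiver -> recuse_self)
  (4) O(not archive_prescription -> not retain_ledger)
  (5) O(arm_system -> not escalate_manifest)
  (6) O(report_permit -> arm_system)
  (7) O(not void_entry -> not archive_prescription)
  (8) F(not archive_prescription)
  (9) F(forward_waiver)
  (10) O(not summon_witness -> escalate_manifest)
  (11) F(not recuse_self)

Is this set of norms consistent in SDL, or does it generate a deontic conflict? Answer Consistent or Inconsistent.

Consistent

Premise 3 is O(forward_waiver -> recuse_self); even if O(recuse_self) held, inferring O(forward_waiver) would be affirming the consequent — invalid.
So O(forward_waiver) is not derivable, and the apparent clash with O(not forward_waiver) does not arise.
A world satisfying every obligation exists (e.g. archive_prescription=true, arm_system=true, escalate_manifest=false, forward_waiver=false, pay_taxes=false, recuse_self=true, report_permit=false, retain_ledger=false, summon_witness=true, void_entry=true); no atom is both obligatory and forbidden, so the set is consistent.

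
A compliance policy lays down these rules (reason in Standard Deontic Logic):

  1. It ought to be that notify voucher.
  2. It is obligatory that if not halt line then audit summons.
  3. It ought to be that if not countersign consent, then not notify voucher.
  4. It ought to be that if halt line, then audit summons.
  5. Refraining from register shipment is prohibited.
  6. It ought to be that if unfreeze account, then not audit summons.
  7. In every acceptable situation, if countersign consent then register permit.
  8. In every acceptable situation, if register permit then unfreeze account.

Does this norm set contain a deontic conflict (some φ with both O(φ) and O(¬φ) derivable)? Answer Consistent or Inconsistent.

Inconsistent

By case analysis on ¬halt_line: premise 2 gives O(¬halt_line → audit_summons) and premise 4 gives O(halt_line → audit_summons), so O(audit_summons) either way.
Premise 6, O(unfreeze_account → ¬audit_summons), contraposes to O(audit_summons → ¬unfreeze_account); with O(audit_summons) we get O(¬unfreeze_account).
The contrapositive of premise 8 (O(register_permit → unfreeze_account)) is O(¬unfreeze_account → ¬register_permit), and O(¬unfreeze_account) is already established, so O(¬register_permit).
The contrapositive of premise 7 (O(countersign_consent → register_permit)) is O(¬register_permit → ¬countersign_consent), and O(¬register_permit) is already established, so O(¬countersign_consent).
Applying K to premise 3 (O(¬countersign_consent → ¬notify_voucher)) and O(¬countersign_consent) yields O(¬notify_voucher).
But premise 1 directly asserts O(notify_voucher).
We now have both O(¬notify_voucher) and O(notify_voucher) — notify_voucher is simultaneously obligatory and forbidden, violating the D-axiom.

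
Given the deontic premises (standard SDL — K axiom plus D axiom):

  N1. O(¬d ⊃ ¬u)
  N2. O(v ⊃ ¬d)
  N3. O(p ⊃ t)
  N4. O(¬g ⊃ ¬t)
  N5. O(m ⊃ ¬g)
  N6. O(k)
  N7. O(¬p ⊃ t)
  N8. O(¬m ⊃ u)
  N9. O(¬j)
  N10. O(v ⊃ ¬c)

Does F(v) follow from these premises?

Premises 3 and 7 cover both cases: O(p ⊃ t) and O(¬p ⊃ t). Since p ∨ ¬p is a tautology, O(t) follows.
The contrapositive of premise 4 (O(¬g ⊃ ¬t)) is O(t ⊃ g), and O(t) is already established, so O(g).
Premise 5 is O(m ⊃ ¬g); contrapositively O(g ⊃ ¬m). Since O(g) holds, K gives O(¬m).
With premise 8, O(¬m ⊃ u), the K-axiom yields O(u).
Premise 1, O(¬d ⊃ ¬u), contraposes to O(u ⊃ d); with O(u) we get O(d).
The contrapositive of premise 2 (O(v ⊃ ¬d)) is O(d ⊃ ¬v), and O(d) is already established, so O(¬v).
Premises 6, 9, 10 do not contribute to this derivation.
So O(¬v) holds, i.e. F(v). The claim follows.

Yes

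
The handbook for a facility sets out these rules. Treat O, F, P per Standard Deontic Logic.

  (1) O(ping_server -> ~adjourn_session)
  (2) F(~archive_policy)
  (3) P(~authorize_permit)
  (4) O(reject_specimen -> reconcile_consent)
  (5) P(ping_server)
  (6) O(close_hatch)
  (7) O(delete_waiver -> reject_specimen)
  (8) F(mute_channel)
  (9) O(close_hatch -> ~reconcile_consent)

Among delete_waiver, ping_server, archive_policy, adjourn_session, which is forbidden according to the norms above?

delete_waiver

Premise 6 gives O(close_hatch).
Applying K to premise 9 (O(close_hatch -> ~reconcile_consent)) and O(close_hatch) yields O(~reconcile_consent).
Premise 4, O(reject_specimen -> reconcile_consent), contraposes to O(~reconcile_consent -> ~reject_specimen); with O(~reconcile_consent) we get O(~reject_specimen).
Premise 7 is O(delete_waiver -> reject_specimen); contrapositively O(~reject_specimen -> ~delete_waiver). Since O(~reject_specimen) holds, K gives O(~delete_waiver).
So O(~delete_waiver) holds, i.e. delete_waiver is forbidden. None of the other listed options is forbidden under the premises.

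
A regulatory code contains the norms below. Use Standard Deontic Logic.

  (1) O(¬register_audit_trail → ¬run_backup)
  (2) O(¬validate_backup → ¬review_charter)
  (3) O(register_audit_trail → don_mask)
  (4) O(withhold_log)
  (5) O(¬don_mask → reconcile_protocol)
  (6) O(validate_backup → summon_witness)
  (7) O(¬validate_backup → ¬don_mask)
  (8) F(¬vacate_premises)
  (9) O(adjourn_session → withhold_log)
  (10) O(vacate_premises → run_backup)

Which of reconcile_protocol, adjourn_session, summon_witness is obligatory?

F(¬vacate_premises) at premise 8 means O(vacate_premises).
Applying K to premise 10 (O(vacate_premises → run_backup)) and O(vacate_premises) yields O(run_backup).
The contrapositive of premise 1 (O(¬register_audit_trail → ¬run_backup)) is O(run_backup → register_audit_trail), and O(run_backup) is already established, so O(register_audit_trail).
Applying K to premise 3 (O(register_audit_trail → don_mask)) and O(register_audit_trail) yields O(don_mask).
The contrapositive of premise 7 (O(¬validate_backup → ¬don_mask)) is O(don_mask → validate_backup), and O(don_mask) is already established, so O(validate_backup).
Premise 6 is O(validate_backup → summon_witness); since O(validate_backup), deontic closure gives O(summon_witness).
So O(summon_witness) holds — summon_witness is obligatory. None of the other listed options is made obligatory by any chain of premises.

summon_witness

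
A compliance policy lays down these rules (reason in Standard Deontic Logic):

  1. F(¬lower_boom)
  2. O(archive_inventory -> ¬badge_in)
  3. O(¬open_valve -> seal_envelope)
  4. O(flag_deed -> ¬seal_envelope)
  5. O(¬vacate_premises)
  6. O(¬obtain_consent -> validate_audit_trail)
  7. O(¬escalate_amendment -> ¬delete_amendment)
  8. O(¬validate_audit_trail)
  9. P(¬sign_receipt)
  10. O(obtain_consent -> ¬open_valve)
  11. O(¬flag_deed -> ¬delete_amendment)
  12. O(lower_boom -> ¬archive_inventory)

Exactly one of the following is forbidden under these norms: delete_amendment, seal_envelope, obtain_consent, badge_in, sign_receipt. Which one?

Premise 8 states O(¬validate_audit_trail) outright.
Premise 6, O(¬obtain_consent -> validate_audit_trail), contraposes to O(¬validate_audit_trail -> obtain_consent); with O(¬validate_audit_trail) we get O(obtain_consent).
Applying K to premise 10 (O(obtain_consent -> ¬open_valve)) and O(obtain_consent) yields O(¬open_valve).
Applying K to premise 3 (O(¬open_valve -> seal_envelope)) and O(¬open_valve) yields O(seal_envelope).
Premise 4, O(flag_deed -> ¬seal_envelope), contraposes to O(seal_envelope -> ¬flag_deed); with O(seal_envelope) we get O(¬flag_deed).
Premise 11 is O(¬flag_deed -> ¬delete_amendment); since O(¬flag_deed), deontic closure gives O(¬delete_amendment).
So O(¬delete_amendment) holds, i.e. delete_amendment is forbidden. None of the other listed options is forbidden under the premises.

delete_amendment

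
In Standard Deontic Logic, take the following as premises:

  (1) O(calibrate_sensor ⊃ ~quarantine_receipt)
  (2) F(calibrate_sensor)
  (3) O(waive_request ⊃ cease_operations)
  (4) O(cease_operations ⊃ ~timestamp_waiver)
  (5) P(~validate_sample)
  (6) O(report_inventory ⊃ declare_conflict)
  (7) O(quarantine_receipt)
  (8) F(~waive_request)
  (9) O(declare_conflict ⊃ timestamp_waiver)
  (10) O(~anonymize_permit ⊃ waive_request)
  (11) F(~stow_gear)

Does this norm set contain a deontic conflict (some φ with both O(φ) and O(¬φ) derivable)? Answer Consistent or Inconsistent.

Consistent

Premise 1 is O(calibrate_sensor ⊃ ~quarantine_receipt), but O(calibrate_sensor) is not derivable from the premises, so it does not yield O(~quarantine_receipt).
So O(~quarantine_receipt) is not derivable, and the apparent clash with O(quarantine_receipt) does not arise.
A world satisfying every obligation exists (e.g. anonymize_permit=false, calibrate_sensor=false, cease_operations=true, declare_conflict=false, quarantine_receipt=true, report_inventory=false, stow_gear=true, timestamp_waiver=false, validate_sample=false, waive_request=true); no atom is both obligatory and forbidden, so the set is consistent.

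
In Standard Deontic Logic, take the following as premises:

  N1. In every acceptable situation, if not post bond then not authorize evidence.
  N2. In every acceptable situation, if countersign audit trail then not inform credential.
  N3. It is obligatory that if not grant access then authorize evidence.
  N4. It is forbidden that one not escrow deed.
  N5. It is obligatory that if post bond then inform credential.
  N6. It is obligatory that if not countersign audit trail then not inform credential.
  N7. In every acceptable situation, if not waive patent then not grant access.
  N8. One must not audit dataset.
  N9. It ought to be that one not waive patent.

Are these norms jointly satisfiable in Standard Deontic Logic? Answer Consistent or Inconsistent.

By case analysis on ¬countersign_audit_trail: premise 6 gives O(¬countersign_audit_trail → ¬inform_credential) and premise 2 gives O(countersign_audit_trail → ¬inform_credential), so O(¬inform_credential) either way.
Premise 5 is O(post_bond → inform_credential); contrapositively O(¬inform_credential → ¬post_bond). Since O(¬inform_credential) holds, K gives O(¬post_bond).
From O(¬post_bond) and premise 1, O(¬post_bond → ¬authorize_evidence), we obtain O(¬authorize_evidence).
Premise 3 is O(¬grant_access → authorize_evidence); contrapositively O(¬authorize_evidence → grant_access). Since O(¬authorize_evidence) holds, K gives O(grant_access).
The contrapositive of premise 7 (O(¬waive_patent → ¬grant_access)) is O(grant_access → waive_patent), and O(grant_access) is already established, so O(waive_patent).
Yet premise 9 states O(¬waive_patent).
We now have both O(waive_patent) and O(¬waive_patent) — waive_patent is simultaneously obligatory and forbidden, violating the D-axiom.

Inconsistent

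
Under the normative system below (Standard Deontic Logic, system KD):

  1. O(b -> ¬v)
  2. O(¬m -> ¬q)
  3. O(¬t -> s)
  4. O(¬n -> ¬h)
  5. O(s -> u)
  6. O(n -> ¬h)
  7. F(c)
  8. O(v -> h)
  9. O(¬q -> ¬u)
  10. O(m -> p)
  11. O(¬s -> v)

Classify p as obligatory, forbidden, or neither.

Obligatory

By case analysis on n: premise 6 gives O(n -> ¬h) and premise 4 gives O(¬n -> ¬h), so O(¬h) either way.
Premise 8 is O(v -> h); contrapositively O(¬h -> ¬v). Since O(¬h) holds, K gives O(¬v).
Premise 11, O(¬s -> v), contraposes to O(¬v -> s); with O(¬v) we get O(s).
Premise 5 is O(s -> u); since O(s), deontic closure gives O(u).
The contrapositive of premise 9 (O(¬q -> ¬u)) is O(u -> q), and O(u) is already established, so O(q).
Premise 2 is O(¬m -> ¬q); contrapositively O(q -> m). Since O(q) holds, K gives O(m).
With premise 10, O(m -> p), the K-axiom yields O(p).
Premises 1, 3, 7 do not contribute to this derivation.
Hence p is obligatory.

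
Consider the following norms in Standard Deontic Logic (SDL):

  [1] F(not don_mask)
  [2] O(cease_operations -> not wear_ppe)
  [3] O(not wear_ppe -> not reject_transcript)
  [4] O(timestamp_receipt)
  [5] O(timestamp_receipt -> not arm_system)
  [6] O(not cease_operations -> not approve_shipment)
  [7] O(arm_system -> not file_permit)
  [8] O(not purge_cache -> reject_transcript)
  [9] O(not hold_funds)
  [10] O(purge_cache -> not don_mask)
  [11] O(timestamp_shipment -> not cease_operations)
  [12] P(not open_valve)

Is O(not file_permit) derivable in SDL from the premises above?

Premise 7 is O(arm_system -> not file_permit), but O(arm_system) is not derivable from the premises, so it does not yield O(not file_permit).
No other premise forces O(not file_permit). An ideal world satisfying every premise can still have not file_permit false, so O(not file_permit) is not derivable.

No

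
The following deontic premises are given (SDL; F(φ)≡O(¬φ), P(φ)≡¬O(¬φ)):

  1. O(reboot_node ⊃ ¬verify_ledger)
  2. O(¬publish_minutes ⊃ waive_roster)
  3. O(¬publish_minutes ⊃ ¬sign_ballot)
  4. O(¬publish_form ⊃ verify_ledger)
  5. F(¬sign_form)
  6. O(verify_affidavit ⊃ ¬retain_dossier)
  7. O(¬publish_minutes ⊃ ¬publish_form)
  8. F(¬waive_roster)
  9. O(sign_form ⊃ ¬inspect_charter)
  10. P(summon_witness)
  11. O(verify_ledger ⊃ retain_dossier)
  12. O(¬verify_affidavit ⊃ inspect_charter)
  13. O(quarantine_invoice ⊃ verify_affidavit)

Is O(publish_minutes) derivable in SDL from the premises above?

Premise 5 is F(¬sign_form), i.e. O(sign_form).
Premise 9 is O(sign_form ⊃ ¬inspect_charter); since O(sign_form), deontic closure gives O(¬inspect_charter).
Premise 12 is O(¬verify_affidavit ⊃ inspect_charter); contrapositively O(¬inspect_charter ⊃ verify_affidavit). Since O(¬inspect_charter) holds, K gives O(verify_affidavit).
Premise 6 is O(verify_affidavit ⊃ ¬retain_dossier); since O(verify_affidavit), deontic closure gives O(¬retain_dossier).
Premise 11 is O(verify_ledger ⊃ retain_dossier); contrapositively O(¬retain_dossier ⊃ ¬verify_ledger). Since O(¬retain_dossier) holds, K gives O(¬verify_ledger).
Premise 4 is O(¬publish_form ⊃ verify_ledger); contrapositively O(¬verify_ledger ⊃ publish_form). Since O(¬verify_ledger) holds, K gives O(publish_form).
Premise 7, O(¬publish_minutes ⊃ ¬publish_form), contraposes to O(publish_form ⊃ publish_minutes); with O(publish_form) we get O(publish_minutes).
Premises 1, 2, 3, 8, 10, 13 do not contribute to this derivation.
So O(publish_minutes) follows.

Yes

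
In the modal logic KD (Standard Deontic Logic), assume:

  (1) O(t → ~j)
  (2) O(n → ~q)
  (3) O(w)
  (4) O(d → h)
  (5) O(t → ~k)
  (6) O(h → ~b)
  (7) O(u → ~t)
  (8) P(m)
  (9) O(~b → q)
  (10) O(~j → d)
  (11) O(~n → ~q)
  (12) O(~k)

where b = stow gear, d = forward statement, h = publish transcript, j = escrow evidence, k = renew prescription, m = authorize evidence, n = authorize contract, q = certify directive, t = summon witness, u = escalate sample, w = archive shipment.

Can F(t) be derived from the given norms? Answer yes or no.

Premises 11 and 2 cover both cases: O(~n → ~q) and O(n → ~q). Since ~n ∨ n is a tautology, O(~q) follows.
Premise 9, O(~b → q), contraposes to O(~q → b); with O(~q) we get O(b).
The contrapositive of premise 6 (O(h → ~b)) is O(b → ~h), and O(b) is already established, so O(~h).
Premise 4, O(d → h), contraposes to O(~h → ~d); with O(~h) we get O(~d).
Premise 10 is O(~j → d); contrapositively O(~d → j). Since O(~d) holds, K gives O(j).
The contrapositive of premise 1 (O(t → ~j)) is O(j → ~t), and O(j) is already established, so O(~t).
Premises 3, 5, 7, 8, 12 do not contribute to this derivation.
So O(~t) holds, i.e. F(t). The claim follows.

Yes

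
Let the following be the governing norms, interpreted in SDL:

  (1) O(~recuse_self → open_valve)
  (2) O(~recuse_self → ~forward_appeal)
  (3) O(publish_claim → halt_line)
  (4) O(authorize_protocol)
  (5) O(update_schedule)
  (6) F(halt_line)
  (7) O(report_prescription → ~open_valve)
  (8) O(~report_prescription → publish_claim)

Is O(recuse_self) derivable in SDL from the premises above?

Premise 6, F(halt_line), is equivalent to O(~halt_line).
Premise 3 is O(publish_claim → halt_line); contrapositively O(~halt_line → ~publish_claim). Since O(~halt_line) holds, K gives O(~publish_claim).
Premise 8, O(~report_prescription → publish_claim), contraposes to O(~publish_claim → report_prescription); with O(~publish_claim) we get O(report_prescription).
From O(report_prescription) and premise 7, O(report_prescription → ~open_valve), we obtain O(~open_valve).
The contrapositive of premise 1 (O(~recuse_self → open_valve)) is O(~open_valve → recuse_self), and O(~open_valve) is already established, so O(recuse_self).
Premises 2, 4, 5 do not contribute to this derivation.
So O(recuse_self) follows.

Yes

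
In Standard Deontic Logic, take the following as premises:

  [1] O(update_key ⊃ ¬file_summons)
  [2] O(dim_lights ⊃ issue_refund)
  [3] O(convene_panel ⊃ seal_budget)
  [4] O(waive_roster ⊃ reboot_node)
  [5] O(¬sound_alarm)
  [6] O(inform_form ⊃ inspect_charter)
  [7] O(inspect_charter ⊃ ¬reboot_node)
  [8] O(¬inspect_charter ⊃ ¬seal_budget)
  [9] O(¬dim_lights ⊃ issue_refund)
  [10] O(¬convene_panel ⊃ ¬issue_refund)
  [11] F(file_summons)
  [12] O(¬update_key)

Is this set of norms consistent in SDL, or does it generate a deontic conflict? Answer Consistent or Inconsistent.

Consistent

Premise 1 is O(update_key ⊃ ¬file_summons); even if O(¬file_summons) held, inferring O(update_key) would be affirming the consequent — invalid.
So O(update_key) is not derivable, and the apparent clash with O(¬update_key) does not arise.
A world satisfying every obligation exists (e.g. convene_panel=true, dim_lights=false, file_summons=false, inform_form=false, inspect_charter=true, issue_refund=true, reboot_node=false, seal_budget=true, sound_alarm=false, update_key=false, waive_roster=false); no atom is both obligatory and forbidden, so the set is consistent.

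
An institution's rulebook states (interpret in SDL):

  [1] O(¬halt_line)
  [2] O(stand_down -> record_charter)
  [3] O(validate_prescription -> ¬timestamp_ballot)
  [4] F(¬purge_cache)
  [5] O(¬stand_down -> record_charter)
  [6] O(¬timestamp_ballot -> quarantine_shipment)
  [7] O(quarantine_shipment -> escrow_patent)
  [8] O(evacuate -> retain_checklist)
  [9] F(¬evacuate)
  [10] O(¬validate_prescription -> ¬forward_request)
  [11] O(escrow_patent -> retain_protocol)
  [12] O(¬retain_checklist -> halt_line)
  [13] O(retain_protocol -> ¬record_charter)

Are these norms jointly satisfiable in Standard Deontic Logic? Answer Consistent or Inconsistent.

Premise 12 is O(¬retain_checklist -> halt_line), but O(¬retain_checklist) is not derivable from the premises, so it does not yield O(halt_line).
So O(halt_line) is not derivable, and the apparent clash with O(¬halt_line) does not arise.
A world satisfying every obligation exists (e.g. escrow_patent=false, evacuate=true, forward_request=false, halt_line=false, purge_cache=true, quarantine_shipment=false, record_charter=true, retain_checklist=true, retain_protocol=false, stand_down=false, timestamp_ballot=true, validate_prescription=false); no atom is both obligatory and forbidden, so the set is consistent.

Consistent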